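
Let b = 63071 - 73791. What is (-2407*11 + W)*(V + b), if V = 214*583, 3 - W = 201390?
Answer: -25986066288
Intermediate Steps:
W = -201387 (W = 3 - 1*201390 = 3 - 201390 = -201387)
V = 124762
b = -10720
(-2407*11 + W)*(V + b) = (-2407*11 - 201387)*(124762 - 10720) = (-26477 - 201387)*114042 = -227864*114042 = -25986066288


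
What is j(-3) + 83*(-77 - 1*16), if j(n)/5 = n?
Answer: -7734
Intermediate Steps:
j(n) = 5*n
j(-3) + 83*(-77 - 1*16) = 5*(-3) + 83*(-77 - 1*16) = -15 + 83*(-77 - 16) = -15 + 83*(-93) = -15 - 7719 = -7734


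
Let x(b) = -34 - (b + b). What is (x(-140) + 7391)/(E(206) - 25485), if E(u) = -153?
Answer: -7637/25638 ≈ -0.29788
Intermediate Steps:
x(b) = -34 - 2*b
(x(-140) + 7391)/(E(206) - 25485) = ((-34 - 2*(-140)) + 7391)/(-153 - 25485) = ((-34 + 280) + 7391)/(-25638) = (246 + 7391)*(-1/25638) = 7637*(-1/25638) = -7637/25638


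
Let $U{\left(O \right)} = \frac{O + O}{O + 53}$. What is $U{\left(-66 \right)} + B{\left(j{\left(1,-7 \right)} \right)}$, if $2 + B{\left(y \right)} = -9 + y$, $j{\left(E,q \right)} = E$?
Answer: $\frac{2}{13} \approx 0.15385$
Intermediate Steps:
$U{\left(O \right)} = \frac{2 O}{53 + O}$
$B{\left(y \right)} = -11 + y$ ($B{\left(y \right)} = -2 + \left(-9 + y\right) = -11 + y$)
$U{\left(-66 \right)} + B{\left(j{\left(1,-7 \right)} \right)} = 2 \left(-66\right) \frac{1}{53 - 66} + \left(-11 + 1\right) = 2 \left(-66\right) \frac{1}{-13} - 10 = 2 \left(-66\right) \left(- \frac{1}{13}\right) - 10 = \frac{132}{13} - 10 = \frac{2}{13}$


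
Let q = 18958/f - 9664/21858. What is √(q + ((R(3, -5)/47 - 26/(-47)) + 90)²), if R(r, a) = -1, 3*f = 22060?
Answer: √263162604193150191418290/5665702890 ≈ 90.544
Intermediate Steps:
f = 22060/3 (f = (⅓)*22060 = 22060/3 ≈ 7353.3)
q = 257491013/120546870 (q = 18958/(22060/3) - 9664/21858 = 18958*(3/22060) - 9664*1/21858 = 28437/11030 - 4832/10929 = 257491013/120546870 ≈ 2.1360)
√(q + ((R(3, -5)/47 - 26/(-47)) + 90)²) = √(257491013/120546870 + ((-1/47 - 26/(-47)) + 90)²) = √(257491013/120546870 + ((-1*1/47 - 26*(-1/47)) + 90)²) = √(257491013/120546870 + ((-1/47 + 26/47) + 90)²) = √(257491013/120546870 + (25/47 + 90)²) = √(257491013/120546870 + (4255/47)²) = √(257491013/120546870 + 18105025/2209) = √(2183072892669467/266288035830) = √263162604193150191418290/5665702890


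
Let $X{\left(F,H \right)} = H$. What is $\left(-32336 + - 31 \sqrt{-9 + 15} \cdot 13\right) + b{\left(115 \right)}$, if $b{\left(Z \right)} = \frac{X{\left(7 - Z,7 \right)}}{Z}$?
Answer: $- \frac{3718633}{115} - 403 \sqrt{6} \approx -33323.0$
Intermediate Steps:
$b{\left(Z \right)} = \frac{7}{Z}$
$\left(-32336 + - 31 \sqrt{-9 + 15} \cdot 13\right) + b{\left(115 \right)} = \left(-32336 + - 31 \sqrt{-9 + 15} \cdot 13\right) + \frac{7}{115} = \left(-32336 + - 31 \sqrt{6} \cdot 13\right) + 7 \cdot \frac{1}{115} = \left(-32336 - 403 \sqrt{6}\right) + \frac{7}{115} = - \frac{3718633}{115} - 403 \sqrt{6}$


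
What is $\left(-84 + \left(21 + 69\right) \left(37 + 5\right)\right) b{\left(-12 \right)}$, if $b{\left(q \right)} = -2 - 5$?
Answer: $-25872$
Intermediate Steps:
$b{\left(q \right)} = -7$ ($b{\left(q \right)} = -2 - 5 = -7$)
$\left(-84 + \left(21 + 69\right) \left(37 + 5\right)\right) b{\left(-12 \right)} = \left(-84 + \left(21 + 69\right) \left(37 + 5\right)\right) \left(-7\right) = \left(-84 + 90 \cdot 42\right) \left(-7\right) = \left(-84 + 3780\right) \left(-7\right) = 3696 \left(-7\right) = -25872$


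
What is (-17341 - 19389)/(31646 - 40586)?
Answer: 3673/894 ≈ 4.1085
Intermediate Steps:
(-17341 - 19389)/(31646 - 40586) = -36730/(-8940) = -36730*(-1/8940) = 3673/894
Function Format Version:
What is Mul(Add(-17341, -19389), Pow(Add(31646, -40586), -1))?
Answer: Rational(3673, 894) ≈ 4.1085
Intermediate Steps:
Mul(Add(-17341, -19389), Pow(Add(31646, -40586), -1)) = Mul(-36730, Pow(-8940, -1)) = Mul(-36730, Rational(-1, 8940)) = Rational(3673, 894)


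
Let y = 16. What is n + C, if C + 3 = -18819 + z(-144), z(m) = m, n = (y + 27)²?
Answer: -17117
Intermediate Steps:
n = 1849 (n = (16 + 27)² = 43² = 1849)
C = -18966 (C = -3 + (-18819 - 144) = -3 - 18963 = -18966)
n + C = 1849 - 18966 = -17117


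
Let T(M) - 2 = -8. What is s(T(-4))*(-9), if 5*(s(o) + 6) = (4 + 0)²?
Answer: 126/5 ≈ 25.200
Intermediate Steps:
T(M) = -6 (T(M) = 2 - 8 = -6)
s(o) = -14/5 (s(o) = -6 + (4 + 0)²/5 = -6 + (⅕)*4² = -6 + (⅕)*16 = -6 + 16/5 = -14/5)
s(T(-4))*(-9) = -14/5*(-9) = 126/5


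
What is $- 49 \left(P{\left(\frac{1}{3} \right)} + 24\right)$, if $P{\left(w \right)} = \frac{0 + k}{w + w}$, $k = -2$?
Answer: $-1029$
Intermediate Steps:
$P{\left(w \right)} = - \frac{1}{w}$ ($P{\left(w \right)} = \frac{0 - 2}{w + w} = - \frac{2}{2 w} = - 2 \frac{1}{2 w} = - \frac{1}{w}$)
$- 49 \left(P{\left(\frac{1}{3} \right)} + 24\right) = - 49 \left(- \frac{1}{\frac{1}{3}} + 24\right) = - 49 \left(\left(-1\right) 3 + 24\right) = - 49 \left(-3 + 24\right) = \left(-49\right) 21 = -1029$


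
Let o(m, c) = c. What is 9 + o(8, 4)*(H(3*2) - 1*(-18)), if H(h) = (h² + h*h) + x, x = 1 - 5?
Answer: 353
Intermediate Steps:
x = -4
H(h) = -4 + 2*h² (H(h) = (h² + h*h) - 4 = (h² + h²) - 4 = 2*h² - 4 = -4 + 2*h²)
9 + o(8, 4)*(H(3*2) - 1*(-18)) = 9 + 4*((-4 + 2*(3*2)²) - 1*(-18)) = 9 + 4*((-4 + 2*6²) + 18) = 9 + 4*((-4 + 2*36) + 18) = 9 + 4*((-4 + 72) + 18) = 9 + 4*(68 + 18) = 9 + 4*86 = 9 + 344 = 353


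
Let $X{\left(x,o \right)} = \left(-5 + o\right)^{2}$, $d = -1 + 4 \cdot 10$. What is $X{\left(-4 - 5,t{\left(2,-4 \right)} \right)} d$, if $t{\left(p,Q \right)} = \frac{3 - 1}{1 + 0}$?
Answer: $351$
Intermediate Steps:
$t{\left(p,Q \right)} = 2$ ($t{\left(p,Q \right)} = \frac{2}{1} = 2 \cdot 1 = 2$)
$d = 39$ ($d = -1 + 40 = 39$)
$X{\left(-4 - 5,t{\left(2,-4 \right)} \right)} d = \left(-5 + 2\right)^{2} \cdot 39 = \left(-3\right)^{2} \cdot 39 = 9 \cdot 39 = 351$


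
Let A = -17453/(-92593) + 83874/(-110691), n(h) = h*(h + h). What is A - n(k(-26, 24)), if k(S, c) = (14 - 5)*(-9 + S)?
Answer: -96855328982029/488057703 ≈ -1.9845e+5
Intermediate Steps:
k(S, c) = -81 + 9*S (k(S, c) = 9*(-9 + S) = -81 + 9*S)
n(h) = 2*h**2 (n(h) = h*(2*h) = 2*h**2)
A = -277821679/488057703 (A = -17453*(-1/92593) + 83874*(-1/110691) = 17453/92593 - 3994/5271 = -277821679/488057703 ≈ -0.56924)
A - n(k(-26, 24)) = -277821679/488057703 - 2*(-81 + 9*(-26))**2 = -277821679/488057703 - 2*(-81 - 234)**2 = -277821679/488057703 - 2*(-315)**2 = -277821679/488057703 - 2*99225 = -277821679/488057703 - 1*198450 = -277821679/488057703 - 198450 = -96855328982029/488057703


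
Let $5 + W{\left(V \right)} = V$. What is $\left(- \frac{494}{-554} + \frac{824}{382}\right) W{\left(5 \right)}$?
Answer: $0$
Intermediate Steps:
$W{\left(V \right)} = -5 + V$
$\left(- \frac{494}{-554} + \frac{824}{382}\right) W{\left(5 \right)} = \left(- \frac{494}{-554} + \frac{824}{382}\right) \left(-5 + 5\right) = \left(\left(-494\right) \left(- \frac{1}{554}\right) + 824 \cdot \frac{1}{382}\right) 0 = \left(\frac{247}{277} + \frac{412}{191}\right) 0 = \frac{161301}{52907} \cdot 0 = 0$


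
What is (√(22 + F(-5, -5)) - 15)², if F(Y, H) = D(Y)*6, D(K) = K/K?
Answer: 253 - 60*√7 ≈ 94.255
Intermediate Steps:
D(K) = 1
F(Y, H) = 6 (F(Y, H) = 1*6 = 6)
(√(22 + F(-5, -5)) - 15)² = (√(22 + 6) - 15)² = (√28 - 15)² = (2*√7 - 15)² = (-15 + 2*√7)²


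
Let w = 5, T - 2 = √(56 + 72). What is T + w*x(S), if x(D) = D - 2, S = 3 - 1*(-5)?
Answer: 32 + 8*√2 ≈ 43.314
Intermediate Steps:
S = 8 (S = 3 + 5 = 8)
T = 2 + 8*√2 (T = 2 + √(56 + 72) = 2 + √128 = 2 + 8*√2 ≈ 13.314)
x(D) = -2 + D
T + w*x(S) = (2 + 8*√2) + 5*(-2 + 8) = (2 + 8*√2) + 5*6 = (2 + 8*√2) + 30 = 32 + 8*√2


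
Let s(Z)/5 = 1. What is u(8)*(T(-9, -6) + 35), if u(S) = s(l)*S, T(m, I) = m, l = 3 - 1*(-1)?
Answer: 1040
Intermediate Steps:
l = 4 (l = 3 + 1 = 4)
s(Z) = 5 (s(Z) = 5*1 = 5)
u(S) = 5*S
u(8)*(T(-9, -6) + 35) = (5*8)*(-9 + 35) = 40*26 = 1040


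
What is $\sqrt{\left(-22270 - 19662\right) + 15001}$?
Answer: $i \sqrt{26931} \approx 164.11 i$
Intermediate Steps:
$\sqrt{\left(-22270 - 19662\right) + 15001} = \sqrt{-41932 + 15001} = \sqrt{-26931} = i \sqrt{26931}$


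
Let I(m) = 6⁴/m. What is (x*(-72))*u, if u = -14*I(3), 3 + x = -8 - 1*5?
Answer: -6967296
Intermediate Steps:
x = -16 (x = -3 + (-8 - 1*5) = -3 + (-8 - 5) = -3 - 13 = -16)
I(m) = 1296/m
u = -6048 (u = -18144/3 = -14*432 = -6048)
(x*(-72))*u = -16*(-72)*(-6048) = 1152*(-6048) = -6967296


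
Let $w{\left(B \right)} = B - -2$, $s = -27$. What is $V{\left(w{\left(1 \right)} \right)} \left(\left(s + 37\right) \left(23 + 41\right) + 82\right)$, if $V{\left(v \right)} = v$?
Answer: $2166$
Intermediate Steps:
$w{\left(B \right)} = 2 + B$ ($w{\left(B \right)} = B + 2 = 2 + B$)
$V{\left(w{\left(1 \right)} \right)} \left(\left(s + 37\right) \left(23 + 41\right) + 82\right) = \left(2 + 1\right) \left(\left(-27 + 37\right) \left(23 + 41\right) + 82\right) = 3 \left(10 \cdot 64 + 82\right) = 3 \left(640 + 82\right) = 3 \cdot 722 = 2166$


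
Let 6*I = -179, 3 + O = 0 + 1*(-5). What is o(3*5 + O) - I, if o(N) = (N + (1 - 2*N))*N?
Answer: -73/6 ≈ -12.167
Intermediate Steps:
O = -8 (O = -3 + (0 + 1*(-5)) = -3 + (0 - 5) = -3 - 5 = -8)
I = -179/6 (I = (⅙)*(-179) = -179/6 ≈ -29.833)
o(N) = N*(1 - N) (o(N) = (N + (1 - 2*N))*N = (1 - N)*N = N*(1 - N))
o(3*5 + O) - I = (3*5 - 8)*(1 - (3*5 - 8)) - 1*(-179/6) = (15 - 8)*(1 - (15 - 8)) + 179/6 = 7*(1 - 1*7) + 179/6 = 7*(1 - 7) + 179/6 = 7*(-6) + 179/6 = -42 + 179/6 = -73/6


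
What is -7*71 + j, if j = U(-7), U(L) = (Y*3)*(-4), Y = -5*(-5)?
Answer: -797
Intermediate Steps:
Y = 25
U(L) = -300 (U(L) = (25*3)*(-4) = 75*(-4) = -300)
j = -300
-7*71 + j = -7*71 - 300 = -497 - 300 = -797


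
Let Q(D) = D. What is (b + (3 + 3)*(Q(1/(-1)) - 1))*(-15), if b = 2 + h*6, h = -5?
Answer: 600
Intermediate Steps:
b = -28 (b = 2 - 5*6 = 2 - 30 = -28)
(b + (3 + 3)*(Q(1/(-1)) - 1))*(-15) = (-28 + (3 + 3)*(1/(-1) - 1))*(-15) = (-28 + 6*(-1 - 1))*(-15) = (-28 + 6*(-2))*(-15) = (-28 - 12)*(-15) = -40*(-15) = 600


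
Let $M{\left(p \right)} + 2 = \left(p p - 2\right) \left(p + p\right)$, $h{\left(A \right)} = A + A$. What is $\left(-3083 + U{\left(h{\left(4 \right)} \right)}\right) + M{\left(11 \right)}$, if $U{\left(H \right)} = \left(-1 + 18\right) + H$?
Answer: $-442$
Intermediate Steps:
$h{\left(A \right)} = 2 A$
$U{\left(H \right)} = 17 + H$
$M{\left(p \right)} = -2 + 2 p \left(-2 + p^{2}\right)$ ($M{\left(p \right)} = -2 + \left(p p - 2\right) \left(p + p\right) = -2 + \left(p^{2} - 2\right) 2 p = -2 + \left(-2 + p^{2}\right) 2 p = -2 + 2 p \left(-2 + p^{2}\right)$)
$\left(-3083 + U{\left(h{\left(4 \right)} \right)}\right) + M{\left(11 \right)} = \left(-3083 + \left(17 + 2 \cdot 4\right)\right) - \left(46 - 2662\right) = \left(-3083 + \left(17 + 8\right)\right) - -2616 = \left(-3083 + 25\right) - -2616 = -3058 + 2616 = -442$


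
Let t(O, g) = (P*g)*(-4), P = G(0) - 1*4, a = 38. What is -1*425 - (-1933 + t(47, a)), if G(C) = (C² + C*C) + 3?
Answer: 1356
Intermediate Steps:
G(C) = 3 + 2*C² (G(C) = (C² + C²) + 3 = 2*C² + 3 = 3 + 2*C²)
P = -1 (P = (3 + 2*0²) - 1*4 = (3 + 2*0) - 4 = (3 + 0) - 4 = 3 - 4 = -1)
t(O, g) = 4*g (t(O, g) = -g*(-4) = 4*g)
-1*425 - (-1933 + t(47, a)) = -1*425 - (-1933 + 4*38) = -425 - (-1933 + 152) = -425 - 1*(-1781) = -425 + 1781 = 1356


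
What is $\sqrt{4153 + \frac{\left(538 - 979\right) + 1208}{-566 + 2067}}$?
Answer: $\frac{2 \sqrt{2339466105}}{1501} \approx 64.448$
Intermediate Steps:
$\sqrt{4153 + \frac{\left(538 - 979\right) + 1208}{-566 + 2067}} = \sqrt{4153 + \frac{\left(538 - 979\right) + 1208}{1501}} = \sqrt{4153 + \left(-441 + 1208\right) \frac{1}{1501}} = \sqrt{4153 + 767 \cdot \frac{1}{1501}} = \sqrt{4153 + \frac{767}{1501}} = \sqrt{\frac{6234420}{1501}} = \frac{2 \sqrt{2339466105}}{1501}$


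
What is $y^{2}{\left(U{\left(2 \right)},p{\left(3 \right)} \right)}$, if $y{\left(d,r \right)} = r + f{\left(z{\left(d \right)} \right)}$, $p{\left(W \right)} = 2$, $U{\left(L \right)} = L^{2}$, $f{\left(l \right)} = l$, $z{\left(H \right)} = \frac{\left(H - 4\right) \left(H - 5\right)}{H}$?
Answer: $4$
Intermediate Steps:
$z{\left(H \right)} = \frac{\left(-5 + H\right) \left(-4 + H\right)}{H}$ ($z{\left(H \right)} = \frac{\left(-4 + H\right) \left(-5 + H\right)}{H} = \frac{\left(-5 + H\right) \left(-4 + H\right)}{H}$)
$y{\left(d,r \right)} = -9 + d + r + \frac{20}{d}$ ($y{\left(d,r \right)} = r + \left(-9 + d + \frac{20}{d}\right) = -9 + d + r + \frac{20}{d}$)
$y^{2}{\left(U{\left(2 \right)},p{\left(3 \right)} \right)} = \left(-9 + 2^{2} + 2 + \frac{20}{2^{2}}\right)^{2} = \left(-9 + 4 + 2 + \frac{20}{4}\right)^{2} = \left(-9 + 4 + 2 + 20 \cdot \frac{1}{4}\right)^{2} = \left(-9 + 4 + 2 + 5\right)^{2} = 2^{2} = 4$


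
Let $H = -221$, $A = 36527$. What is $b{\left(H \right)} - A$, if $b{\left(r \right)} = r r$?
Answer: $12314$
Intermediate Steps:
$b{\left(r \right)} = r^{2}$
$b{\left(H \right)} - A = \left(-221\right)^{2} - 36527 = 48841 - 36527 = 12314$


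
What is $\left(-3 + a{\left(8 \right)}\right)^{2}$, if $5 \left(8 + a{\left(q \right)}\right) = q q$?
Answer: $\frac{81}{25} \approx 3.24$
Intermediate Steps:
$a{\left(q \right)} = -8 + \frac{q^{2}}{5}$ ($a{\left(q \right)} = -8 + \frac{q q}{5} = -8 + \frac{q^{2}}{5}$)
$\left(-3 + a{\left(8 \right)}\right)^{2} = \left(-3 - \left(8 - \frac{8^{2}}{5}\right)\right)^{2} = \left(-3 + \left(-8 + \frac{1}{5} \cdot 64\right)\right)^{2} = \left(-3 + \left(-8 + \frac{64}{5}\right)\right)^{2} = \left(-3 + \frac{24}{5}\right)^{2} = \left(\frac{9}{5}\right)^{2} = \frac{81}{25}$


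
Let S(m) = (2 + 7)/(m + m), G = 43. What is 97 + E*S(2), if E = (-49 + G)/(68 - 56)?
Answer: 767/8 ≈ 95.875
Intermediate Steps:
S(m) = 9/(2*m) (S(m) = 9/((2*m)) = 9*(1/(2*m)) = 9/(2*m))
E = -1/2 (E = (-49 + 43)/(68 - 56) = -6/12 = -6*1/12 = -1/2 ≈ -0.50000)
97 + E*S(2) = 97 - 9/(4*2) = 97 - 1/2*9/4 = 97 - 9/8 = 767/8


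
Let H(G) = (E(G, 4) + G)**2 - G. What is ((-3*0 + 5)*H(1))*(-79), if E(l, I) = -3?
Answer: -1185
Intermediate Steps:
H(G) = (-3 + G)**2 - G
((-3*0 + 5)*H(1))*(-79) = ((-3*0 + 5)*((-3 + 1)**2 - 1*1))*(-79) = ((0 + 5)*((-2)**2 - 1))*(-79) = (5*(4 - 1))*(-79) = (5*3)*(-79) = 15*(-79) = -1185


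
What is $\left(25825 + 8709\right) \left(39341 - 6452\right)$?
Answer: $1135788726$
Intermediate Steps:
$\left(25825 + 8709\right) \left(39341 - 6452\right) = 34534 \cdot 32889 = 1135788726$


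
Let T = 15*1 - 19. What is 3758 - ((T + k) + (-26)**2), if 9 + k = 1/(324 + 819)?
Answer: 3537584/1143 ≈ 3095.0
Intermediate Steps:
T = -4 (T = 15 - 19 = -4)
k = -10286/1143 (k = -9 + 1/(324 + 819) = -9 + 1/1143 = -10286/1143 ≈ -8.9991)
3758 - ((T + k) + (-26)**2) = 3758 - ((-4 - 10286/1143) + (-26)**2) = 3758 - (-14858/1143 + 676) = 3758 - 1*757810/1143 = 3758 - 757810/1143 = 3537584/1143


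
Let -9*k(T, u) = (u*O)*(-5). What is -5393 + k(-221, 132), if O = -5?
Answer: -17279/3 ≈ -5759.7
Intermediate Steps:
k(T, u) = -25*u/9 (k(T, u) = -u*(-5)*(-5)/9 = -(-5*u)*(-5)/9 = -25*u/9)
-5393 + k(-221, 132) = -5393 - 25/9*132 = -5393 - 1100/3 = -17279/3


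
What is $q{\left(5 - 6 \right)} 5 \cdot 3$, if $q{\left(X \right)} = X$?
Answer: $-15$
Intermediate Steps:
$q{\left(5 - 6 \right)} 5 \cdot 3 = \left(5 - 6\right) 5 \cdot 3 = \left(5 - 6\right) 15 = \left(-1\right) 15 = -15$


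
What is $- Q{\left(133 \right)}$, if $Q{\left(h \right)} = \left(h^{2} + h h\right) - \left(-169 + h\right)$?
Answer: $-35414$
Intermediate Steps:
$Q{\left(h \right)} = 169 - h + 2 h^{2}$ ($Q{\left(h \right)} = \left(h^{2} + h^{2}\right) - \left(-169 + h\right) = 2 h^{2} - \left(-169 + h\right) = 169 - h + 2 h^{2}$)
$- Q{\left(133 \right)} = - (169 - 133 + 2 \cdot 133^{2}) = - (169 - 133 + 2 \cdot 17689) = - (169 - 133 + 35378) = \left(-1\right) 35414 = -35414$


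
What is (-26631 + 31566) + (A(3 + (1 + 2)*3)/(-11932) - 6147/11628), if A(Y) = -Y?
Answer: 52680427/10676 ≈ 4934.5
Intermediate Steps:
(-26631 + 31566) + (A(3 + (1 + 2)*3)/(-11932) - 6147/11628) = (-26631 + 31566) + (-(3 + (1 + 2)*3)/(-11932) - 6147/11628) = 4935 + (-(3 + 3*3)*(-1/11932) - 6147*1/11628) = 4935 + (-(3 + 9)*(-1/11932) - 683/1292) = 4935 + (-1*12*(-1/11932) - 683/1292) = 4935 + (-12*(-1/11932) - 683/1292) = 4935 + (3/2983 - 683/1292) = 4935 - 5633/10676 = 52680427/10676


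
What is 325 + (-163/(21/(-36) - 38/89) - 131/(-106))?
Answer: 55765803/114374 ≈ 487.57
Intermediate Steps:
325 + (-163/(21/(-36) - 38/89) - 131/(-106)) = 325 + (-163/(21*(-1/36) - 38*1/89) - 131*(-1/106)) = 325 + (-163/(-7/12 - 38/89) + 131/106) = 325 + (-163/(-1079/1068) + 131/106) = 325 + (-163*(-1068/1079) + 131/106) = 325 + (174084/1079 + 131/106) = 325 + 18594253/114374 = 55765803/114374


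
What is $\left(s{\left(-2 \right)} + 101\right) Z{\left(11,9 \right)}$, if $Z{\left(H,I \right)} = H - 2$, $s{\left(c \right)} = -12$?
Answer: $801$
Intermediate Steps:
$Z{\left(H,I \right)} = -2 + H$
$\left(s{\left(-2 \right)} + 101\right) Z{\left(11,9 \right)} = \left(-12 + 101\right) \left(-2 + 11\right) = 89 \cdot 9 = 801$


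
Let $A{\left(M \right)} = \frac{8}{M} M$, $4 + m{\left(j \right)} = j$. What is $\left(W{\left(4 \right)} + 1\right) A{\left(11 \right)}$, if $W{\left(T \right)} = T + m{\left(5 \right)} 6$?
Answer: $88$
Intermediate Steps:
$m{\left(j \right)} = -4 + j$
$W{\left(T \right)} = 6 + T$ ($W{\left(T \right)} = T + \left(-4 + 5\right) 6 = T + 1 \cdot 6 = T + 6 = 6 + T$)
$A{\left(M \right)} = 8$
$\left(W{\left(4 \right)} + 1\right) A{\left(11 \right)} = \left(\left(6 + 4\right) + 1\right) 8 = \left(10 + 1\right) 8 = 11 \cdot 8 = 88$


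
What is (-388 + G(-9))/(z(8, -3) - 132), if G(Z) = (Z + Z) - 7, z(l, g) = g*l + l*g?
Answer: 413/180 ≈ 2.2944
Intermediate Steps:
z(l, g) = 2*g*l (z(l, g) = g*l + g*l = 2*g*l)
G(Z) = -7 + 2*Z (G(Z) = 2*Z - 7 = -7 + 2*Z)
(-388 + G(-9))/(z(8, -3) - 132) = (-388 + (-7 + 2*(-9)))/(2*(-3)*8 - 132) = (-388 + (-7 - 18))/(-48 - 132) = (-388 - 25)/(-180) = -413*(-1/180) = 413/180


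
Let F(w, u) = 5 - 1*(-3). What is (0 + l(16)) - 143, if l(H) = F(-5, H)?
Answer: -135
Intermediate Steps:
F(w, u) = 8 (F(w, u) = 5 + 3 = 8)
l(H) = 8
(0 + l(16)) - 143 = (0 + 8) - 143 = 8 - 143 = -135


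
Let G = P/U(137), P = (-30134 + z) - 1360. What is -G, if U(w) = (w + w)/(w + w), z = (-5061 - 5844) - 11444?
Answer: 53843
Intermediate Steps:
z = -22349 (z = -10905 - 11444 = -22349)
U(w) = 1 (U(w) = (2*w)/((2*w)) = (2*w)*(1/(2*w)) = 1)
P = -53843 (P = (-30134 - 22349) - 1360 = -52483 - 1360 = -53843)
G = -53843 (G = -53843/1 = -53843*1 = -53843)
-G = -1*(-53843) = 53843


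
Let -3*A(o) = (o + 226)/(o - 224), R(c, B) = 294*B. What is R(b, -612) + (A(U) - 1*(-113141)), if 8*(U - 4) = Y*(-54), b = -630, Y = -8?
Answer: -16629821/249 ≈ -66786.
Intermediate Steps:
U = 58 (U = 4 + (-8*(-54))/8 = 4 + (⅛)*432 = 4 + 54 = 58)
A(o) = -(226 + o)/(3*(-224 + o)) (A(o) = -(o + 226)/(3*(o - 224)) = -(226 + o)/(3*(-224 + o)))
R(b, -612) + (A(U) - 1*(-113141)) = 294*(-612) + ((-226 - 1*58)/(3*(-224 + 58)) - 1*(-113141)) = -179928 + ((⅓)*(-226 - 58)/(-166) + 113141) = -179928 + ((⅓)*(-1/166)*(-284) + 113141) = -179928 + (142/249 + 113141) = -179928 + 28172251/249 = -16629821/249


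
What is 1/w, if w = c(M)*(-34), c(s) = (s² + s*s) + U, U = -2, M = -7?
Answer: -1/3264 ≈ -0.00030637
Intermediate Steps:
c(s) = -2 + 2*s² (c(s) = (s² + s*s) - 2 = (s² + s²) - 2 = 2*s² - 2 = -2 + 2*s²)
w = -3264 (w = (-2 + 2*(-7)²)*(-34) = (-2 + 2*49)*(-34) = (-2 + 98)*(-34) = 96*(-34) = -3264)
1/w = 1/(-3264) = -1/3264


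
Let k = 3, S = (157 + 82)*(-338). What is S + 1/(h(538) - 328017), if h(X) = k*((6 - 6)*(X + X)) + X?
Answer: -26454408579/327479 ≈ -80782.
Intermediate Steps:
S = -80782 (S = 239*(-338) = -80782)
h(X) = X (h(X) = 3*((6 - 6)*(X + X)) + X = 3*(0*(2*X)) + X = 3*0 + X = 0 + X = X)
S + 1/(h(538) - 328017) = -80782 + 1/(538 - 328017) = -80782 + 1/(-327479) = -80782 - 1/327479 = -26454408579/327479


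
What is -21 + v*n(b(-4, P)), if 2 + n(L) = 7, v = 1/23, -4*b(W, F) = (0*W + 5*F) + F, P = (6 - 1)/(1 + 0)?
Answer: -478/23 ≈ -20.783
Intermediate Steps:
P = 5 (P = 5/1 = 5*1 = 5)
b(W, F) = -3*F/2 (b(W, F) = -((0*W + 5*F) + F)/4 = -((0 + 5*F) + F)/4 = -(5*F + F)/4 = -3*F/2)
v = 1/23 ≈ 0.043478
n(L) = 5 (n(L) = -2 + 7 = 5)
-21 + v*n(b(-4, P)) = -21 + (1/23)*5 = -21 + 5/23 = -478/23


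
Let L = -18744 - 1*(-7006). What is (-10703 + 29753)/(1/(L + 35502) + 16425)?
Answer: 452704200/390323701 ≈ 1.1598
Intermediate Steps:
L = -11738 (L = -18744 + 7006 = -11738)
(-10703 + 29753)/(1/(L + 35502) + 16425) = (-10703 + 29753)/(1/(-11738 + 35502) + 16425) = 19050/(1/23764 + 16425) = 19050/(390323701/23764) = 19050*(23764/390323701) = 452704200/390323701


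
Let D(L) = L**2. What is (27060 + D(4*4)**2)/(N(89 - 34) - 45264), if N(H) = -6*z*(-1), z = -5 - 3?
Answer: -23149/11328 ≈ -2.0435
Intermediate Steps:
z = -8
N(H) = -48 (N(H) = -6*(-8)*(-1) = 48*(-1) = -48)
(27060 + D(4*4)**2)/(N(89 - 34) - 45264) = (27060 + ((4*4)**2)**2)/(-48 - 45264) = (27060 + (16**2)**2)/(-45312) = (27060 + 256**2)*(-1/45312) = (27060 + 65536)*(-1/45312) = 92596*(-1/45312) = -23149/11328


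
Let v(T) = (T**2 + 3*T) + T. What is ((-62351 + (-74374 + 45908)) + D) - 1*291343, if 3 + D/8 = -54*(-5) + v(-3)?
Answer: -380048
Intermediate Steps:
v(T) = T**2 + 4*T
D = 2112 (D = -24 + 8*(-54*(-5) - 3*(4 - 3)) = -24 + 8*(270 - 3*1) = -24 + 8*(270 - 3) = -24 + 8*267 = -24 + 2136 = 2112)
((-62351 + (-74374 + 45908)) + D) - 1*291343 = ((-62351 + (-74374 + 45908)) + 2112) - 1*291343 = ((-62351 - 28466) + 2112) - 291343 = (-90817 + 2112) - 291343 = -88705 - 291343 = -380048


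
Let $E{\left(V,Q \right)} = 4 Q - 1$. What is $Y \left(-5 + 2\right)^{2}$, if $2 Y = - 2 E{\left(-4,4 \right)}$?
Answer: $-135$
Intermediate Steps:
$E{\left(V,Q \right)} = -1 + 4 Q$
$Y = -15$ ($Y = \frac{\left(-2\right) \left(-1 + 4 \cdot 4\right)}{2} = \frac{\left(-2\right) \left(-1 + 16\right)}{2} = \frac{\left(-2\right) 15}{2} = \frac{1}{2} \left(-30\right) = -15$)
$Y \left(-5 + 2\right)^{2} = - 15 \left(-5 + 2\right)^{2} = - 15 \left(-3\right)^{2} = \left(-15\right) 9 = -135$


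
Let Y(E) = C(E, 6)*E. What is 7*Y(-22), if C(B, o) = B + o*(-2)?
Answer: 5236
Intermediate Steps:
C(B, o) = B - 2*o
Y(E) = E*(-12 + E) (Y(E) = (E - 2*6)*E = (E - 12)*E = (-12 + E)*E = E*(-12 + E))
7*Y(-22) = 7*(-22*(-12 - 22)) = 7*(-22*(-34)) = 7*748 = 5236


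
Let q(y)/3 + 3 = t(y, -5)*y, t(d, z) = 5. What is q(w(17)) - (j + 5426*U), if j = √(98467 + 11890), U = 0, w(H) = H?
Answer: 246 - 13*√653 ≈ -86.200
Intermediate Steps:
j = 13*√653 (j = √110357 = 13*√653 ≈ 332.20)
q(y) = -9 + 15*y (q(y) = -9 + 3*(5*y) = -9 + 15*y)
q(w(17)) - (j + 5426*U) = (-9 + 15*17) - (13*√653 + 5426*0) = (-9 + 255) - (13*√653 + 0) = 246 - 13*√653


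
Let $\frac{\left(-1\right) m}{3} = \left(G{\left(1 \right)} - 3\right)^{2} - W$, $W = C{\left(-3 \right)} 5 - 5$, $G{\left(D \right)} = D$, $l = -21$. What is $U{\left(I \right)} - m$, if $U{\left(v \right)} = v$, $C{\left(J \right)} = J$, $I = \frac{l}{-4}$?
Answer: $\frac{309}{4} \approx 77.25$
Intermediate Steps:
$I = \frac{21}{4}$ ($I = - \frac{21}{-4} = \left(-21\right) \left(- \frac{1}{4}\right) = \frac{21}{4} \approx 5.25$)
$W = -20$ ($W = \left(-3\right) 5 - 5 = -15 - 5 = -20$)
$m = -72$ ($m = - 3 \left(\left(1 - 3\right)^{2} - -20\right) = - 3 \left(\left(-2\right)^{2} + 20\right) = - 3 \left(4 + 20\right) = \left(-3\right) 24 = -72$)
$U{\left(I \right)} - m = \frac{21}{4} - -72 = \frac{21}{4} + 72 = \frac{309}{4}$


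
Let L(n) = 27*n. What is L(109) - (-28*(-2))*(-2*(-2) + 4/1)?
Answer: 2495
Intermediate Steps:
L(109) - (-28*(-2))*(-2*(-2) + 4/1) = 27*109 - (-28*(-2))*(-2*(-2) + 4/1) = 2943 - 56*(4 + 4*1) = 2943 - 56*(4 + 4) = 2943 - 56*8 = 2943 - 1*448 = 2943 - 448 = 2495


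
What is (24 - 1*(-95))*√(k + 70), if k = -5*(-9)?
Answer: 119*√115 ≈ 1276.1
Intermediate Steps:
k = 45
(24 - 1*(-95))*√(k + 70) = (24 - 1*(-95))*√(45 + 70) = (24 + 95)*√115 = 119*√115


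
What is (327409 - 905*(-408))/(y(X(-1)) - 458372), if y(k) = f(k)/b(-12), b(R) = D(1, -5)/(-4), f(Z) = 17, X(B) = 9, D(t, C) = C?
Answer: -3483245/2291792 ≈ -1.5199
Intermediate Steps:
b(R) = 5/4 (b(R) = -5/(-4) = -5*(-¼) = 5/4)
y(k) = 68/5 (y(k) = 17/(5/4) = 17*(⅘) = 68/5)
(327409 - 905*(-408))/(y(X(-1)) - 458372) = (327409 - 905*(-408))/(68/5 - 458372) = (327409 + 369240)/(-2291792/5) = 696649*(-5/2291792) = -3483245/2291792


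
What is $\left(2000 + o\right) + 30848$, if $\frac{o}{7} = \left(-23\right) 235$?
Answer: $-4987$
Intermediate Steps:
$o = -37835$ ($o = 7 \left(\left(-23\right) 235\right) = 7 \left(-5405\right) = -37835$)
$\left(2000 + o\right) + 30848 = \left(2000 - 37835\right) + 30848 = -35835 + 30848 = -4987$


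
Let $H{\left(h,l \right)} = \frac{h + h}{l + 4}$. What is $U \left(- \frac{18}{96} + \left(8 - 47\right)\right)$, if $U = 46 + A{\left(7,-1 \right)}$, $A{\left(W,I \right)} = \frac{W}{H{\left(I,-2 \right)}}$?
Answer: $- \frac{24453}{16} \approx -1528.3$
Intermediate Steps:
$H{\left(h,l \right)} = \frac{2 h}{4 + l}$
$A{\left(W,I \right)} = \frac{W}{I}$ ($A{\left(W,I \right)} = \frac{W}{2 I \frac{1}{4 - 2}} = \frac{W}{2 I \frac{1}{2}} = \frac{W}{I}$)
$U = 39$ ($U = 46 + \frac{7}{-1} = 46 + 7 \left(-1\right) = 46 - 7 = 39$)
$U \left(- \frac{18}{96} + \left(8 - 47\right)\right) = 39 \left(- \frac{18}{96} + \left(8 - 47\right)\right) = 39 \left(\left(-18\right) \frac{1}{96} + \left(8 - 47\right)\right) = 39 \left(- \frac{3}{16} - 39\right) = 39 \left(- \frac{627}{16}\right) = - \frac{24453}{16}$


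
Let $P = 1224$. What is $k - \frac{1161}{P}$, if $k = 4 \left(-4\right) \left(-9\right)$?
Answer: $\frac{19455}{136} \approx 143.05$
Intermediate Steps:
$k = 144$ ($k = \left(-16\right) \left(-9\right) = 144$)
$k - \frac{1161}{P} = 144 - \frac{1161}{1224} = 144 - \frac{129}{136} = \frac{19455}{136}$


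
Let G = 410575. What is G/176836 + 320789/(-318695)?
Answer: 6738286911/5123340820 ≈ 1.3152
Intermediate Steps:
G/176836 + 320789/(-318695) = 410575/176836 + 320789/(-318695) = 410575*(1/176836) + 320789*(-1/318695) = 37325/16076 - 320789/318695 = 6738286911/5123340820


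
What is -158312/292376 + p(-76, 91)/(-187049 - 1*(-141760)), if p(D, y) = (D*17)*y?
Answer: 485811409/236453869 ≈ 2.0546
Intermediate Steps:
p(D, y) = 17*D*y (p(D, y) = (17*D)*y = 17*D*y)
-158312/292376 + p(-76, 91)/(-187049 - 1*(-141760)) = -158312/292376 + (17*(-76)*91)/(-187049 - 1*(-141760)) = -158312*1/292376 - 117572/(-187049 + 141760) = -2827/5221 - 117572/(-45289) = -2827/5221 - 117572*(-1/45289) = -2827/5221 + 117572/45289 = 485811409/236453869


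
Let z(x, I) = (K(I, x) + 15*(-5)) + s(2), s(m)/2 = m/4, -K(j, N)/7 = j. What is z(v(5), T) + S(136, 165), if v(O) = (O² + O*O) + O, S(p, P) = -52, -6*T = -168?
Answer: -322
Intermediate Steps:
T = 28 (T = -⅙*(-168) = 28)
K(j, N) = -7*j
s(m) = m/2 (s(m) = 2*(m/4) = m/2)
v(O) = O + 2*O² (v(O) = (O² + O²) + O = 2*O² + O = O + 2*O²)
z(x, I) = -74 - 7*I (z(x, I) = (-7*I + 15*(-5)) + (½)*2 = (-7*I - 75) + 1 = (-75 - 7*I) + 1 = -74 - 7*I)
z(v(5), T) + S(136, 165) = (-74 - 7*28) - 52 = (-74 - 196) - 52 = -270 - 52 = -322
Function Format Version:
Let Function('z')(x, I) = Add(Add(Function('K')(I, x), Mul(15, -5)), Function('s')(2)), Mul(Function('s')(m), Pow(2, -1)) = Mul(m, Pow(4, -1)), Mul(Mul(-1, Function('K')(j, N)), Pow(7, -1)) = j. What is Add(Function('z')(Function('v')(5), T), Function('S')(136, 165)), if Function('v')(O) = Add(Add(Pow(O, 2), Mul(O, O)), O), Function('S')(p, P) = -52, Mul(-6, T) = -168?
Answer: -322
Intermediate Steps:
T = 28 (T = Mul(Rational(-1, 6), -168) = 28)
Function('K')(j, N) = Mul(-7, j)
Function('s')(m) = Mul(Rational(1, 2), m) (Function('s')(m) = Mul(2, Mul(m, Pow(4, -1))) = Mul(2, Mul(m, Rational(1, 4))) = Mul(2, Mul(Rational(1, 4), m)) = Mul(Rational(1, 2), m))
Function('v')(O) = Add(O, Mul(2, Pow(O, 2))) (Function('v')(O) = Add(Add(Pow(O, 2), Pow(O, 2)), O) = Add(Mul(2, Pow(O, 2)), O) = Add(O, Mul(2, Pow(O, 2))))
Function('z')(x, I) = Add(-74, Mul(-7, I)) (Function('z')(x, I) = Add(Add(Mul(-7, I), Mul(15, -5)), Mul(Rational(1, 2), 2)) = Add(Add(Mul(-7, I), -75), 1) = Add(Add(-75, Mul(-7, I)), 1) = Add(-74, Mul(-7, I)))
Add(Function('z')(Function('v')(5), T), Function('S')(136, 165)) = Add(Add(-74, Mul(-7, 28)), -52) = Add(Add(-74, -196), -52) = Add(-270, -52) = -322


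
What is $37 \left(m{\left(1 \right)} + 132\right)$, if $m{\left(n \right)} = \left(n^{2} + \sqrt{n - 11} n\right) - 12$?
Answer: $4477 + 37 i \sqrt{10} \approx 4477.0 + 117.0 i$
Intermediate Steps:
$m{\left(n \right)} = -12 + n^{2} + n \sqrt{-11 + n}$ ($m{\left(n \right)} = \left(n^{2} + \sqrt{-11 + n} n\right) - 12 = \left(n^{2} + n \sqrt{-11 + n}\right) - 12 = -12 + n^{2} + n \sqrt{-11 + n}$)
$37 \left(m{\left(1 \right)} + 132\right) = 37 \left(\left(-12 + 1^{2} + 1 \sqrt{-11 + 1}\right) + 132\right) = 37 \left(\left(-12 + 1 + 1 \sqrt{-10}\right) + 132\right) = 37 \left(\left(-12 + 1 + 1 i \sqrt{10}\right) + 132\right) = 37 \left(\left(-12 + 1 + i \sqrt{10}\right) + 132\right) = 37 \left(\left(-11 + i \sqrt{10}\right) + 132\right) = 37 \left(121 + i \sqrt{10}\right) = 4477 + 37 i \sqrt{10}$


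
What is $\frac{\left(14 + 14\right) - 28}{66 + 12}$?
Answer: $0$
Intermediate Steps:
$\frac{\left(14 + 14\right) - 28}{66 + 12} = \frac{28 - 28}{78} = 0 \cdot \frac{1}{78} = 0$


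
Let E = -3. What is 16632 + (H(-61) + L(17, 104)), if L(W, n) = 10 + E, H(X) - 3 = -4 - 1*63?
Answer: 16575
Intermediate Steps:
H(X) = -64 (H(X) = 3 + (-4 - 1*63) = 3 + (-4 - 63) = 3 - 67 = -64)
L(W, n) = 7 (L(W, n) = 10 - 3 = 7)
16632 + (H(-61) + L(17, 104)) = 16632 + (-64 + 7) = 16632 - 57 = 16575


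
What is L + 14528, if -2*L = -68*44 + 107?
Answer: 31941/2 ≈ 15971.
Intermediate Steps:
L = 2885/2 (L = -(-68*44 + 107)/2 = -(-2992 + 107)/2 = -½*(-2885) = 2885/2 ≈ 1442.5)
L + 14528 = 2885/2 + 14528 = 31941/2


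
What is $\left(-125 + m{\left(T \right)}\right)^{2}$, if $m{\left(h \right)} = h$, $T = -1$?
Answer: $15876$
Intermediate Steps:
$\left(-125 + m{\left(T \right)}\right)^{2} = \left(-125 - 1\right)^{2} = \left(-126\right)^{2} = 15876$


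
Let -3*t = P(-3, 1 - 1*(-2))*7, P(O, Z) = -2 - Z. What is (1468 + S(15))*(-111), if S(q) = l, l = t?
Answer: -164243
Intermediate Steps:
t = 35/3 (t = -(-2 - (1 - 1*(-2)))*7/3 = -(-2 - (1 + 2))*7/3 = -(-2 - 1*3)*7/3 = -(-2 - 3)*7/3 = -(-5)*7/3 = -1/3*(-35) = 35/3 ≈ 11.667)
l = 35/3 ≈ 11.667
S(q) = 35/3
(1468 + S(15))*(-111) = (1468 + 35/3)*(-111) = (4439/3)*(-111) = -164243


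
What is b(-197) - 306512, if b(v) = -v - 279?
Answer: -306594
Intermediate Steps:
b(v) = -279 - v
b(-197) - 306512 = (-279 - 1*(-197)) - 306512 = (-279 + 197) - 306512 = -82 - 306512 = -306594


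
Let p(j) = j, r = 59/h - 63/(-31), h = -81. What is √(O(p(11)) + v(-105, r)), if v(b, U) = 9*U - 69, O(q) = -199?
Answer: I*√2216438/93 ≈ 16.008*I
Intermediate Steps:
r = 3274/2511 (r = 59/(-81) - 63/(-31) = 59*(-1/81) - 63*(-1/31) = -59/81 + 63/31 = 3274/2511 ≈ 1.3039)
v(b, U) = -69 + 9*U
√(O(p(11)) + v(-105, r)) = √(-199 + (-69 + 9*(3274/2511))) = √(-199 + (-69 + 3274/279)) = √(-199 - 15977/279) = √(-71498/279) = I*√2216438/93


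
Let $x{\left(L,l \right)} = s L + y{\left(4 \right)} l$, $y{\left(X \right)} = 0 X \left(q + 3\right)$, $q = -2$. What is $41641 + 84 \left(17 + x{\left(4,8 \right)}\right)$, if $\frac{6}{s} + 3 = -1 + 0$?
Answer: $42565$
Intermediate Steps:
$s = - \frac{3}{2}$ ($s = \frac{6}{-3 + \left(-1 + 0\right)} = \frac{6}{-3 - 1} = \frac{6}{-4} = 6 \left(- \frac{1}{4}\right) = - \frac{3}{2} \approx -1.5$)
$y{\left(X \right)} = 0$ ($y{\left(X \right)} = 0 X \left(-2 + 3\right) = 0 \cdot 1 = 0$)
$x{\left(L,l \right)} = - \frac{3 L}{2}$ ($x{\left(L,l \right)} = - \frac{3 L}{2} + 0 l = - \frac{3 L}{2} + 0 = - \frac{3 L}{2}$)
$41641 + 84 \left(17 + x{\left(4,8 \right)}\right) = 41641 + 84 \left(17 - 6\right) = 41641 + 84 \cdot 11 = 41641 + 924 = 42565$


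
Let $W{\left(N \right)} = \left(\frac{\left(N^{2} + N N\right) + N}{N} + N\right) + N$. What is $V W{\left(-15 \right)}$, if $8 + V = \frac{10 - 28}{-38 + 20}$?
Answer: $413$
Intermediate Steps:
$V = -7$ ($V = -8 + \frac{10 - 28}{-38 + 20} = -8 - \frac{18}{-18} = -8 - -1 = -8 + 1 = -7$)
$W{\left(N \right)} = 2 N + \frac{N + 2 N^{2}}{N}$ ($W{\left(N \right)} = \left(\frac{\left(N^{2} + N^{2}\right) + N}{N} + N\right) + N = \left(\frac{2 N^{2} + N}{N} + N\right) + N = \left(\frac{N + 2 N^{2}}{N} + N\right) + N = \left(N + \frac{N + 2 N^{2}}{N}\right) + N = 2 N + \frac{N + 2 N^{2}}{N}$)
$V W{\left(-15 \right)} = - 7 \left(1 + 4 \left(-15\right)\right) = - 7 \left(1 - 60\right) = \left(-7\right) \left(-59\right) = 413$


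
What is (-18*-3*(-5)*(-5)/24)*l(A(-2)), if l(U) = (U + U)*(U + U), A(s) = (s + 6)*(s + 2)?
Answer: 0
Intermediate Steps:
A(s) = (2 + s)*(6 + s) (A(s) = (6 + s)*(2 + s) = (2 + s)*(6 + s))
l(U) = 4*U² (l(U) = (2*U)*(2*U) = 4*U²)
(-18*-3*(-5)*(-5)/24)*l(A(-2)) = (-18*-3*(-5)*(-5)/24)*(4*(12 + (-2)² + 8*(-2))²) = (-18*15*(-5)/24)*(4*(12 + 4 - 16)²) = (-(-1350)/24)*(4*0²) = (-18*(-25/8))*(4*0) = (225/4)*0 = 0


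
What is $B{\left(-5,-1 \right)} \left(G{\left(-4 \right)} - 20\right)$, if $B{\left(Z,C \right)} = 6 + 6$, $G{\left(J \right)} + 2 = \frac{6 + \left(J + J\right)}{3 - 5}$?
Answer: $-252$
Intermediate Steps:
$G{\left(J \right)} = -5 - J$ ($G{\left(J \right)} = -2 + \frac{6 + \left(J + J\right)}{3 - 5} = -2 + \frac{6 + 2 J}{-2} = -2 + \left(6 + 2 J\right) \left(- \frac{1}{2}\right) = -2 - \left(3 + J\right) = -5 - J$)
$B{\left(Z,C \right)} = 12$
$B{\left(-5,-1 \right)} \left(G{\left(-4 \right)} - 20\right) = 12 \left(\left(-5 - -4\right) - 20\right) = 12 \left(\left(-5 + 4\right) - 20\right) = 12 \left(-1 - 20\right) = 12 \left(-21\right) = -252$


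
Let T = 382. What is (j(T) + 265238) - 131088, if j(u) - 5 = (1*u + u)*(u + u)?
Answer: 717851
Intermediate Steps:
j(u) = 5 + 4*u² (j(u) = 5 + (1*u + u)*(u + u) = 5 + (u + u)*(2*u) = 5 + (2*u)*(2*u) = 5 + 4*u²)
(j(T) + 265238) - 131088 = ((5 + 4*382²) + 265238) - 131088 = ((5 + 4*145924) + 265238) - 131088 = ((5 + 583696) + 265238) - 131088 = (583701 + 265238) - 131088 = 848939 - 131088 = 717851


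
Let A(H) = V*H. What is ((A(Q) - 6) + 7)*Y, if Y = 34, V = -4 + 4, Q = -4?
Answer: 34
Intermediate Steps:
V = 0
A(H) = 0 (A(H) = 0*H = 0)
((A(Q) - 6) + 7)*Y = ((0 - 6) + 7)*34 = (-6 + 7)*34 = 1*34 = 34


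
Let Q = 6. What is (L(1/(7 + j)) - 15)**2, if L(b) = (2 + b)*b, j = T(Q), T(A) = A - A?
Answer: 518400/2401 ≈ 215.91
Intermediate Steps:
T(A) = 0
j = 0
L(b) = b*(2 + b)
(L(1/(7 + j)) - 15)**2 = ((2 + 1/(7 + 0))/(7 + 0) - 15)**2 = ((2 + 1/7)/7 - 15)**2 = ((1/7)*(15/7) - 15)**2 = (15/49 - 15)**2 = (-720/49)**2 = 518400/2401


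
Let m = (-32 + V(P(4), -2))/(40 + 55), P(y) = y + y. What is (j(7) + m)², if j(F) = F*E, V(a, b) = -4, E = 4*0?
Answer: 1296/9025 ≈ 0.14360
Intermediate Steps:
P(y) = 2*y
E = 0
j(F) = 0 (j(F) = F*0 = 0)
m = -36/95 (m = (-32 - 4)/(40 + 55) = -36/95 ≈ -0.37895)
(j(7) + m)² = (0 - 36/95)² = (-36/95)² = 1296/9025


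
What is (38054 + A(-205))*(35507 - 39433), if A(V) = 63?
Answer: -149647342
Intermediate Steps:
(38054 + A(-205))*(35507 - 39433) = (38054 + 63)*(35507 - 39433) = 38117*(-3926) = -149647342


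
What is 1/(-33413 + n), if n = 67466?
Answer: 1/34053 ≈ 2.9366e-5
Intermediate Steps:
1/(-33413 + n) = 1/(-33413 + 67466) = 1/34053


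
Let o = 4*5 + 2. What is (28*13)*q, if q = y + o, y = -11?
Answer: 4004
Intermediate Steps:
o = 22 (o = 20 + 2 = 22)
q = 11 (q = -11 + 22 = 11)
(28*13)*q = (28*13)*11 = 364*11 = 4004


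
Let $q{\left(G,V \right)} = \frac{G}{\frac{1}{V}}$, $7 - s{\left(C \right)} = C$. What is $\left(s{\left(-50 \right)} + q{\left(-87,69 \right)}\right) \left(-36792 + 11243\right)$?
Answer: $151914354$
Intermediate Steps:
$s{\left(C \right)} = 7 - C$
$q{\left(G,V \right)} = G V$
$\left(s{\left(-50 \right)} + q{\left(-87,69 \right)}\right) \left(-36792 + 11243\right) = \left(\left(7 - -50\right) - 6003\right) \left(-36792 + 11243\right) = \left(\left(7 + 50\right) - 6003\right) \left(-25549\right) = \left(57 - 6003\right) \left(-25549\right) = \left(-5946\right) \left(-25549\right) = 151914354$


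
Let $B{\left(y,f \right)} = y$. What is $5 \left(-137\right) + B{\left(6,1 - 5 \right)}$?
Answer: $-679$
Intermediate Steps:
$5 \left(-137\right) + B{\left(6,1 - 5 \right)} = 5 \left(-137\right) + 6 = -685 + 6 = -679$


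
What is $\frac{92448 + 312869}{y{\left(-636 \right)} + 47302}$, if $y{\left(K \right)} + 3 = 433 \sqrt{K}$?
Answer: $\frac{19171088783}{2356438405} - \frac{351004522 i \sqrt{159}}{2356438405} \approx 8.1356 - 1.8783 i$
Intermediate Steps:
$y{\left(K \right)} = -3 + 433 \sqrt{K}$
$\frac{92448 + 312869}{y{\left(-636 \right)} + 47302} = \frac{92448 + 312869}{\left(-3 + 433 \sqrt{-636}\right) + 47302} = \frac{405317}{\left(-3 + 433 \cdot 2 i \sqrt{159}\right) + 47302} = \frac{405317}{\left(-3 + 866 i \sqrt{159}\right) + 47302} = \frac{405317}{47299 + 866 i \sqrt{159}}$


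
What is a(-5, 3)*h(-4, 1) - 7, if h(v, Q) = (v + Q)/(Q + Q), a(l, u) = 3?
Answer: -23/2 ≈ -11.500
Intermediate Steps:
h(v, Q) = (Q + v)/(2*Q) (h(v, Q) = (Q + v)/((2*Q)) = (Q + v)*(1/(2*Q)) = (Q + v)/(2*Q))
a(-5, 3)*h(-4, 1) - 7 = 3*((½)*(1 - 4)/1) - 7 = 3*((½)*1*(-3)) - 7 = 3*(-3/2) - 7 = -9/2 - 7 = -23/2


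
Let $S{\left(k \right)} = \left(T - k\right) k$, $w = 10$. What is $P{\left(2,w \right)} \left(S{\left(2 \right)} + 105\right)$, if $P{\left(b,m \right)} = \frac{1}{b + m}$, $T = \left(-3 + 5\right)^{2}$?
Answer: $\frac{109}{12} \approx 9.0833$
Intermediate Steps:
$T = 4$ ($T = 2^{2} = 4$)
$S{\left(k \right)} = k \left(4 - k\right)$ ($S{\left(k \right)} = \left(4 - k\right) k = k \left(4 - k\right)$)
$P{\left(2,w \right)} \left(S{\left(2 \right)} + 105\right) = \frac{2 \left(4 - 2\right) + 105}{2 + 10} = \frac{2 \left(4 - 2\right) + 105}{12} = \frac{2 \cdot 2 + 105}{12} = \frac{4 + 105}{12} = \frac{1}{12} \cdot 109 = \frac{109}{12}$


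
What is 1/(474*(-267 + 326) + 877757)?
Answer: 1/905723 ≈ 1.1041e-6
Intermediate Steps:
1/(474*(-267 + 326) + 877757) = 1/(474*59 + 877757) = 1/(27966 + 877757) = 1/905723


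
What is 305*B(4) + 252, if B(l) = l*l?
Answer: 5132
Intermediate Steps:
B(l) = l²
305*B(4) + 252 = 305*4² + 252 = 305*16 + 252 = 4880 + 252 = 5132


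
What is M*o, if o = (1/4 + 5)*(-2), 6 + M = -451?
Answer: 9597/2 ≈ 4798.5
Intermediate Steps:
M = -457 (M = -6 - 451 = -457)
o = -21/2 (o = (¼ + 5)*(-2) = (21/4)*(-2) = -21/2 ≈ -10.500)
M*o = -457*(-21/2) = 9597/2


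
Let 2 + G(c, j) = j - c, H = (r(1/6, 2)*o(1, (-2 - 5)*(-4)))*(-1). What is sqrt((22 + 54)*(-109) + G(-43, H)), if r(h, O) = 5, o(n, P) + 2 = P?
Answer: I*sqrt(8373) ≈ 91.504*I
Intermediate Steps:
o(n, P) = -2 + P
H = -130 (H = (5*(-2 + (-2 - 5)*(-4)))*(-1) = (5*(-2 - 7*(-4)))*(-1) = (5*(-2 + 28))*(-1) = (5*26)*(-1) = 130*(-1) = -130)
G(c, j) = -2 + j - c (G(c, j) = -2 + (j - c) = -2 + j - c)
sqrt((22 + 54)*(-109) + G(-43, H)) = sqrt((22 + 54)*(-109) + (-2 - 130 - 1*(-43))) = sqrt(76*(-109) + (-2 - 130 + 43)) = sqrt(-8284 - 89) = sqrt(-8373) = I*sqrt(8373)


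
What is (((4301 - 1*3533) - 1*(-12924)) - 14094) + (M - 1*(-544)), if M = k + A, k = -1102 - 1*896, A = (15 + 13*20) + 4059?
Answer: 2478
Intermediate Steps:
A = 4334 (A = (15 + 260) + 4059 = 275 + 4059 = 4334)
k = -1998 (k = -1102 - 896 = -1998)
M = 2336 (M = -1998 + 4334 = 2336)
(((4301 - 1*3533) - 1*(-12924)) - 14094) + (M - 1*(-544)) = (((4301 - 1*3533) - 1*(-12924)) - 14094) + (2336 - 1*(-544)) = (((4301 - 3533) + 12924) - 14094) + (2336 + 544) = ((768 + 12924) - 14094) + 2880 = (13692 - 14094) + 2880 = -402 + 2880 = 2478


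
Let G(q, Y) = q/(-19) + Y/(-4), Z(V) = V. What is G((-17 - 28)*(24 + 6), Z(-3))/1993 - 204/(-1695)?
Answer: 13383029/85579420 ≈ 0.15638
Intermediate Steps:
G(q, Y) = -Y/4 - q/19 (G(q, Y) = q*(-1/19) + Y*(-1/4) = -q/19 - Y/4 = -Y/4 - q/19)
G((-17 - 28)*(24 + 6), Z(-3))/1993 - 204/(-1695) = (-1/4*(-3) - (-17 - 28)*(24 + 6)/19)/1993 - 204/(-1695) = (3/4 - (-45)*30/19)*(1/1993) - 204*(-1/1695) = (3/4 - 1/19*(-1350))*(1/1993) + 68/565 = (3/4 + 1350/19)*(1/1993) + 68/565 = (5457/76)*(1/1993) + 68/565 = 5457/151468 + 68/565 = 13383029/85579420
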